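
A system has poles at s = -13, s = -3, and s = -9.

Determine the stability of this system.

All poles are in the left half-plane. System is stable.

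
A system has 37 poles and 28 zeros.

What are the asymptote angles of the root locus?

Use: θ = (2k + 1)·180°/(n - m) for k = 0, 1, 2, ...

n - m = 37 - 28 = 9. Angles: θk = (2k + 1)·180°/9 = 20°, 60°, 100°, 140°, 180°, 220°, 260°, 300°, 340°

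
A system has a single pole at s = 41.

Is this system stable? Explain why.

Pole at s = 41 is in the right half-plane. Unstable.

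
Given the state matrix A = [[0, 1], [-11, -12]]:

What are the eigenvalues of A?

det(A - λI) = λ² - (-12)λ + 11 = (λ - (-1))(λ - (-11)). Eigenvalues: -1, -11.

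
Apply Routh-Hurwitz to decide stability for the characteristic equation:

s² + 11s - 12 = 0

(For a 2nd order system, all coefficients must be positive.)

Coefficients: 1, 11, -12. c=-12 not positive, so system is unstable.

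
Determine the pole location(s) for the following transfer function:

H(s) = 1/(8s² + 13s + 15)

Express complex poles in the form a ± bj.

Discriminant = 13² - 4×8×15 = 169 - 480 = -311 < 0, so the poles are a complex conjugate pair s = (-13 ± j√311)/(2×8). Real part = -13/(2×8) = -13/16 = -0.8125; imaginary part = ±√311/(2×8) ≈ 1.1022. Poles: s = -0.8125 ± 1.1022j.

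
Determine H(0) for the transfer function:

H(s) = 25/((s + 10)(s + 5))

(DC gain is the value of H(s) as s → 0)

DC gain = H(0) = 25/(10 × 5) = 25/50 = 0.5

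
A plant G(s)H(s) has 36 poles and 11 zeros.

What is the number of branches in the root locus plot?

Root locus has n branches where n = number of poles = 36.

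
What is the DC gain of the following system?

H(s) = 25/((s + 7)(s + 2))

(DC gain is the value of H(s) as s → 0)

DC gain = H(0) = 25/(7 × 2) = 25/14 = 1.7857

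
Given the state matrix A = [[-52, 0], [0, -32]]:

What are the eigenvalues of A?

For diagonal matrix, eigenvalues are diagonal entries: λ₁ = -52, λ₂ = -32.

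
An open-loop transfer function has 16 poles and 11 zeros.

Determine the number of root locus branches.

Root locus has n branches where n = number of poles = 16.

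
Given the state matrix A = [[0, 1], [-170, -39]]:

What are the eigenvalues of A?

det(A - λI) = λ² - (-39)λ + 170 = (λ - (-5))(λ - (-34)). Eigenvalues: -5, -34.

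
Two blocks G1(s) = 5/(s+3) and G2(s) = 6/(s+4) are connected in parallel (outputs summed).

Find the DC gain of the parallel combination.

Parallel: G_eq = G1 + G2. DC gain = G1(0) + G2(0) = 5/3 + 6/4 = 1.6667 + 1.5 = 3.1667.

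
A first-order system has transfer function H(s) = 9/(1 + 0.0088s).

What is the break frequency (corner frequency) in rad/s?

Corner frequency = 1/τ = 1/0.0088 = 113.636 rad/s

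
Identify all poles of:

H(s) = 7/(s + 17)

Pole is where denominator = 0: s + 17 = 0, so s = -17.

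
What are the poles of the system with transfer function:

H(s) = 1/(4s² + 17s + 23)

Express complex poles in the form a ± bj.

Discriminant = 17² - 4×4×23 = 289 - 368 = -79 < 0, so the poles are a complex conjugate pair s = (-17 ± j√79)/(2×4). Real part = -17/(2×4) = -17/8 = -2.125; imaginary part = ±√79/(2×4) ≈ 1.1110. Poles: s = -2.125 ± 1.1110j.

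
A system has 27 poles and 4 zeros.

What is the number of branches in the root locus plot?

Root locus has n branches where n = number of poles = 27.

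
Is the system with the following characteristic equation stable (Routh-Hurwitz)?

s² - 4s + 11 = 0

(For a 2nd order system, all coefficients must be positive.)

Coefficients: 1, -4, 11. b=-4 not positive, so system is unstable.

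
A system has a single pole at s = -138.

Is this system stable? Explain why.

Pole at s = -138 is in the left half-plane. Stable.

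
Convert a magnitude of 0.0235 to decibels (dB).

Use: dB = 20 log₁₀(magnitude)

dB = 20 log₁₀(0.0235) = -32.6 dB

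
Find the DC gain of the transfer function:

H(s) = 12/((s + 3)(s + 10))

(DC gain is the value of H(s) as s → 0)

DC gain = H(0) = 12/(3 × 10) = 12/30 = 0.4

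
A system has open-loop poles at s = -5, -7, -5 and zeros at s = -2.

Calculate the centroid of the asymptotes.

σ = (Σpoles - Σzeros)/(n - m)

σ = (Σpoles - Σzeros)/(n - m) = (-17 - (-2))/(3 - 1) = -15/2 = -7.5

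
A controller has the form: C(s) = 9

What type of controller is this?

This is a Proportional (P) controller.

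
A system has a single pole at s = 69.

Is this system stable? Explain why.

Pole at s = 69 is in the right half-plane. Unstable.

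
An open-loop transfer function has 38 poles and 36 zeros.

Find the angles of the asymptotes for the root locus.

n - m = 38 - 36 = 2. Angles: θk = (2k + 1)·180°/2 = 90°, 270°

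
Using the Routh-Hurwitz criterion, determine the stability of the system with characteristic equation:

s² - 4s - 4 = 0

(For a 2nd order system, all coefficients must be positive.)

Coefficients: 1, -4, -4. b=-4, c=-4 not positive, so system is unstable.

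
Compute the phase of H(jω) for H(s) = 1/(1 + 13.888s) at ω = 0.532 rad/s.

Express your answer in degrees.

Phase = -arctan(ωτ) = -arctan(0.532 × 13.888) = -82.3°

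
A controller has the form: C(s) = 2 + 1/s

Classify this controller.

This is a Proportional-Integral (PI) controller.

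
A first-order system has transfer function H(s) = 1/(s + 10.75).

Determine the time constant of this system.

For H(s) = 1/(s + 1/τ), the pole is at -1/τ = -10.75, so τ = 1/10.75 = 0.0930 s.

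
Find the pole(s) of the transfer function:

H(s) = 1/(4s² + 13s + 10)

Discriminant = 13² - 4×4×10 = 169 - 160 = 9 > 0, so two distinct real poles. Using quadratic formula: s = (-13 ± √9)/(2×4) = (-13 ± √9)/8, with √9 = 3. s₁ = -10/8 = -1.25, s₂ = -16/8 = -2. Poles: s₁ = -1.25, s₂ = -2.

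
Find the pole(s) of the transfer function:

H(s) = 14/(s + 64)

Pole is where denominator = 0: s + 64 = 0, so s = -64.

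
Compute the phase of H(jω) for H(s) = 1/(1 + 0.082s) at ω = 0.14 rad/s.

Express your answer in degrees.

Phase = -arctan(ωτ) = -arctan(0.14 × 0.082) = -0.7°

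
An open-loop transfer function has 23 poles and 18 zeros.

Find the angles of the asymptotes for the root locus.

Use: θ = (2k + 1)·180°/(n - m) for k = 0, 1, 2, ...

n - m = 23 - 18 = 5. Angles: θk = (2k + 1)·180°/5 = 36°, 108°, 180°, 252°, 324°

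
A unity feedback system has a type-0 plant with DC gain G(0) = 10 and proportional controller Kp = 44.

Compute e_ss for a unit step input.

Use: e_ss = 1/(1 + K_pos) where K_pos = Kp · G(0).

K_pos = Kp · G(0) = 44 × 10 = 440. e_ss = 1/(1 + 440) = 0.0023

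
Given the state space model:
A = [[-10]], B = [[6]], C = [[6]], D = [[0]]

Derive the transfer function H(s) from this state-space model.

(sI - A)⁻¹ = 1/(s + 10). H(s) = 6 × 6/(s + 10) + 0 = 36/(s + 10).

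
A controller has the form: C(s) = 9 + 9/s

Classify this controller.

This is a Proportional-Integral (PI) controller.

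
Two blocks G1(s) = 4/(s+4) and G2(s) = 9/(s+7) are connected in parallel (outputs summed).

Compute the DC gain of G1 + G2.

Parallel: G_eq = G1 + G2. DC gain = G1(0) + G2(0) = 4/4 + 9/7 = 1 + 1.2857 = 2.2857.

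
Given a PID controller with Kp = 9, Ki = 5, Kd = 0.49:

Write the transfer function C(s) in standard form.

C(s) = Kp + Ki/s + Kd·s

Substituting values: C(s) = 9 + 5/s + 0.49s = (0.49s² + 9s + 5)/s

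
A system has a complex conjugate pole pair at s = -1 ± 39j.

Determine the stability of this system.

Real part of poles is -1 (< 0, left half-plane). Stable.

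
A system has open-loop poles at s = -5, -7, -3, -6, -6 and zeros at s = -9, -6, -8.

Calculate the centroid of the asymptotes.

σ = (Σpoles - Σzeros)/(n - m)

σ = (Σpoles - Σzeros)/(n - m) = (-27 - (-23))/(5 - 3) = -4/2 = -2.0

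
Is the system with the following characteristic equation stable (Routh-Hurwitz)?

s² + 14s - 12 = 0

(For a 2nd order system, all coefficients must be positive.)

Coefficients: 1, 14, -12. c=-12 not positive, so system is unstable.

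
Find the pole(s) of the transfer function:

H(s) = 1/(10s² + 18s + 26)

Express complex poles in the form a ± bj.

Discriminant = 18² - 4×10×26 = 324 - 1040 = -716 < 0, so the poles are a complex conjugate pair s = (-18 ± j√716)/(2×10). Real part = -18/(2×10) = -18/20 = -0.9; imaginary part = ±√716/(2×10) ≈ 1.3379. Poles: s = -0.9 ± 1.3379j.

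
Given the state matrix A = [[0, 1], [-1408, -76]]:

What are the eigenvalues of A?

det(A - λI) = λ² - (-76)λ + 1408 = (λ - (-32))(λ - (-44)). Eigenvalues: -32, -44.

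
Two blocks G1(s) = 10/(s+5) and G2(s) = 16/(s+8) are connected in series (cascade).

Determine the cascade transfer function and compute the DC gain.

Series: multiply transfer functions. G_eq = 10/(s+5) × 16/(s+8) = 160/((s+5)(s+8)). DC gain = 160/(5×8) = 4.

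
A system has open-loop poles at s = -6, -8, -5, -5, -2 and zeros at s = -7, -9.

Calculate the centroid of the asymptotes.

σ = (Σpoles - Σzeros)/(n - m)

σ = (Σpoles - Σzeros)/(n - m) = (-26 - (-16))/(5 - 2) = -10/3 = -3.33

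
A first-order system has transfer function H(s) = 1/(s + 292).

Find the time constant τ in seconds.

For H(s) = 1/(s + 1/τ), the pole is at -1/τ = -292, so τ = 1/292 = 0.0034 s.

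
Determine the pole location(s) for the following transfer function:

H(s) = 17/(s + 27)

Pole is where denominator = 0: s + 27 = 0, so s = -27.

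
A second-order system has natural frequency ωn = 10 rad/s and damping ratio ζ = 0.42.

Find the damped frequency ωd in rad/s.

ωd = ωn√(1 - ζ²) = 10√(1 - 0.42²) = 9.08 rad/s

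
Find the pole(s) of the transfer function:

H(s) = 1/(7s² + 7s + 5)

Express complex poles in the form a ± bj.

Discriminant = 7² - 4×7×5 = 49 - 140 = -91 < 0, so the poles are a complex conjugate pair s = (-7 ± j√91)/(2×7). Real part = -7/(2×7) = -7/14 = -0.5; imaginary part = ±√91/(2×7) ≈ 0.6814. Poles: s = -0.5 ± 0.6814j.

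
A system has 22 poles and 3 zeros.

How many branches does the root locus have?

Root locus has n branches where n = number of poles = 22.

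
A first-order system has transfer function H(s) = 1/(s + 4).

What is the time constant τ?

For H(s) = 1/(s + 1/τ), the pole is at -1/τ = -4, so τ = 1/4 = 0.25 s.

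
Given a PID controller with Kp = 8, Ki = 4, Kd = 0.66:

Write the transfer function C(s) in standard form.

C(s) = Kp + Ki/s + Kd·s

Substituting values: C(s) = 8 + 4/s + 0.66s = (0.66s² + 8s + 4)/s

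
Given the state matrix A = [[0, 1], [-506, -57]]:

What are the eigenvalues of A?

det(A - λI) = λ² - (-57)λ + 506 = (λ - (-46))(λ - (-11)). Eigenvalues: -46, -11.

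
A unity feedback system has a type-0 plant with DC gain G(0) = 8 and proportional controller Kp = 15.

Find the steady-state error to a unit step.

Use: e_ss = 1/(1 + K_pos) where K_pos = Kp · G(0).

K_pos = Kp · G(0) = 15 × 8 = 120. e_ss = 1/(1 + 120) = 0.0083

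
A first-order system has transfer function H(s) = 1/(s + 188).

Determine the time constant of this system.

For H(s) = 1/(s + 1/τ), the pole is at -1/τ = -188, so τ = 1/188 = 0.0053 s.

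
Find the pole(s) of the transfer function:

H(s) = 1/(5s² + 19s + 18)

Discriminant = 19² - 4×5×18 = 361 - 360 = 1 > 0, so two distinct real poles. Using quadratic formula: s = (-19 ± √1)/(2×5) = (-19 ± √1)/10, with √1 = 1. s₁ = -18/10 = -1.8, s₂ = -20/10 = -2. Poles: s₁ = -1.8, s₂ = -2.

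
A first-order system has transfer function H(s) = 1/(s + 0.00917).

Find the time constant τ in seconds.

For H(s) = 1/(s + 1/τ), the pole is at -1/τ = -0.00917, so τ = 1/0.00917 = 109.1 s.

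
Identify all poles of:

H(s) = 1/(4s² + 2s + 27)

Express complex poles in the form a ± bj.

Discriminant = 2² - 4×4×27 = 4 - 432 = -428 < 0, so the poles are a complex conjugate pair s = (-2 ± j√428)/(2×4). Real part = -2/(2×4) = -2/8 = -0.25; imaginary part = ±√428/(2×4) ≈ 2.5860. Poles: s = -0.25 ± 2.5860j.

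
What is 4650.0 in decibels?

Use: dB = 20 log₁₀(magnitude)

dB = 20 log₁₀(4650.0) = 73.3 dB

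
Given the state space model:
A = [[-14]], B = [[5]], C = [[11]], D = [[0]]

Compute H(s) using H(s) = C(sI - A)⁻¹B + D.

(sI - A)⁻¹ = 1/(s + 14). H(s) = 11 × 5/(s + 14) + 0 = 55/(s + 14).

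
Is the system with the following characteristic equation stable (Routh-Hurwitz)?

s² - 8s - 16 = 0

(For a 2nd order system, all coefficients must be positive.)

Coefficients: 1, -8, -16. b=-8, c=-16 not positive, so system is unstable.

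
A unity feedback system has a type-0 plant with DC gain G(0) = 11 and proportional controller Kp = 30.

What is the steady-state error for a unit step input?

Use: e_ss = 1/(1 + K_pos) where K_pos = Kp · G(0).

K_pos = Kp · G(0) = 30 × 11 = 330. e_ss = 1/(1 + 330) = 0.0030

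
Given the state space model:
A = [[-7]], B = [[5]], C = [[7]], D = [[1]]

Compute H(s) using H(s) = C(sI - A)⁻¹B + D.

(sI - A)⁻¹ = 1/(s + 7). H(s) = 7×5/(s + 7) + 1 = (s + 42)/(s + 7).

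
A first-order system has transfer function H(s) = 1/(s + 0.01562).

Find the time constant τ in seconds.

For H(s) = 1/(s + 1/τ), the pole is at -1/τ = -0.01562, so τ = 1/0.01562 = 64.02 s.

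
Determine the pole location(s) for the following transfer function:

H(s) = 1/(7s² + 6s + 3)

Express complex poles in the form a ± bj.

Discriminant = 6² - 4×7×3 = 36 - 84 = -48 < 0, so the poles are a complex conjugate pair s = (-6 ± j√48)/(2×7). Real part = -6/(2×7) = -6/14 ≈ -0.4286; imaginary part = ±√48/(2×7) ≈ 0.4949. Poles: s = -0.4286 ± 0.4949j.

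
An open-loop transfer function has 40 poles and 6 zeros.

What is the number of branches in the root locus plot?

Root locus has n branches where n = number of poles = 40.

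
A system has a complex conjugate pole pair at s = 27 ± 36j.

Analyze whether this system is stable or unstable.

Real part of poles is 27 (> 0, right half-plane). Unstable.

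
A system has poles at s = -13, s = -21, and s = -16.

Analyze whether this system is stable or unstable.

All poles are in the left half-plane. System is stable.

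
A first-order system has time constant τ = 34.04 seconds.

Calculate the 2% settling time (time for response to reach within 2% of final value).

For first-order system, 2% settling time ≈ 4τ = 4 × 34.04 = 136.16 s.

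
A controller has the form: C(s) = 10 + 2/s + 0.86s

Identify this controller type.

This is a Proportional-Integral-Derivative (PID) controller.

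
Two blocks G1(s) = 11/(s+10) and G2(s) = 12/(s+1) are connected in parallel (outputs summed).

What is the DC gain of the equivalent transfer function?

Parallel: G_eq = G1 + G2. DC gain = G1(0) + G2(0) = 11/10 + 12/1 = 1.1 + 12 = 13.1.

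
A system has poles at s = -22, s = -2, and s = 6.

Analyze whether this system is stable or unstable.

Pole(s) at s = 6 are not in the left half-plane. System is unstable.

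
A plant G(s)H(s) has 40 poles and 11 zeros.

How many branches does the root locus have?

Root locus has n branches where n = number of poles = 40.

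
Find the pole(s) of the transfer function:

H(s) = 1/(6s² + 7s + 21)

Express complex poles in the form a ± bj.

Discriminant = 7² - 4×6×21 = 49 - 504 = -455 < 0, so the poles are a complex conjugate pair s = (-7 ± j√455)/(2×6). Real part = -7/(2×6) = -7/12 ≈ -0.5833; imaginary part = ±√455/(2×6) ≈ 1.7776. Poles: s = -0.5833 ± 1.7776j.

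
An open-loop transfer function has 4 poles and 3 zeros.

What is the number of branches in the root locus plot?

Root locus has n branches where n = number of poles = 4.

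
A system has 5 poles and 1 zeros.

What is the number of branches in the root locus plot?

Root locus has n branches where n = number of poles = 5.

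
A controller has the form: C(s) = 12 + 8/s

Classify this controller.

This is a Proportional-Integral (PI) controller.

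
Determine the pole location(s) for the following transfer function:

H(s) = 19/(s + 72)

Pole is where denominator = 0: s + 72 = 0, so s = -72.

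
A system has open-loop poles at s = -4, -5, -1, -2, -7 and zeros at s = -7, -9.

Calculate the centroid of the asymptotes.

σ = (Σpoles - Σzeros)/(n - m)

σ = (Σpoles - Σzeros)/(n - m) = (-19 - (-16))/(5 - 2) = -3/3 = -1.0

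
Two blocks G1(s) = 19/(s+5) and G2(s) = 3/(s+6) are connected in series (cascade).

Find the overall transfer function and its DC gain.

Series: multiply transfer functions. G_eq = 19/(s+5) × 3/(s+6) = 57/((s+5)(s+6)). DC gain = 57/(5×6) = 1.9.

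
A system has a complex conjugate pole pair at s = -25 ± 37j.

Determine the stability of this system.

Real part of poles is -25 (< 0, left half-plane). Stable.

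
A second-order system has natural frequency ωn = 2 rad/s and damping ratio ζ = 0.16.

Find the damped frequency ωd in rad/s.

ωd = ωn√(1 - ζ²) = 2√(1 - 0.16²) = 1.97 rad/s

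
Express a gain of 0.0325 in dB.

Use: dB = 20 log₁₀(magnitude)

dB = 20 log₁₀(0.0325) = -29.8 dB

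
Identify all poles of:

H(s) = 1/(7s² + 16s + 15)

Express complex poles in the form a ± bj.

Discriminant = 16² - 4×7×15 = 256 - 420 = -164 < 0, so the poles are a complex conjugate pair s = (-16 ± j√164)/(2×7). Real part = -16/(2×7) = -16/14 ≈ -1.1429; imaginary part = ±√164/(2×7) ≈ 0.9147. Poles: s = -1.1429 ± 0.9147j.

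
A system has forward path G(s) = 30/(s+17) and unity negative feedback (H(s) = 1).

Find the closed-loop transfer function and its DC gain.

T(s) = G/(1+GH) = [30/(s+17)] / [1 + 30/(s+17)] = 30/(s+17+30) = 30/(s+47). DC gain = 30/47 = 0.6383.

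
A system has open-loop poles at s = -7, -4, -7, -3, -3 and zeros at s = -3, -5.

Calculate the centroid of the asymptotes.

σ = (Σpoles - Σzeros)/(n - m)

σ = (Σpoles - Σzeros)/(n - m) = (-24 - (-8))/(5 - 2) = -16/3 = -5.33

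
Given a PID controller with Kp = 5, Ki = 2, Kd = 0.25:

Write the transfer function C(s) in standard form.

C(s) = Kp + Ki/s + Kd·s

Substituting values: C(s) = 5 + 2/s + 0.25s = (0.25s² + 5s + 2)/s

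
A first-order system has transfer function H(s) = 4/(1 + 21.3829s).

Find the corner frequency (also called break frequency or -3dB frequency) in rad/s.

Corner frequency = 1/τ = 1/21.3829 = 0.047 rad/s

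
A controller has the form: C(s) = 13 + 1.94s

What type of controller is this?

This is a Proportional-Derivative (PD) controller.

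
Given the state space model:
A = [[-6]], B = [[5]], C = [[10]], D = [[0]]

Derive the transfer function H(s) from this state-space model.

(sI - A)⁻¹ = 1/(s + 6). H(s) = 10 × 5/(s + 6) + 0 = 50/(s + 6).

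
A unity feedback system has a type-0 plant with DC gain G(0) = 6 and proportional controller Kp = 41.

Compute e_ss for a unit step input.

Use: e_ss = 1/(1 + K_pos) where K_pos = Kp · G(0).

K_pos = Kp · G(0) = 41 × 6 = 246. e_ss = 1/(1 + 246) = 0.0040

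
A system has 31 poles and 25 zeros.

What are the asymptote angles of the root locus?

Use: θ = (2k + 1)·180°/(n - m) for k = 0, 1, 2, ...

n - m = 31 - 25 = 6. Angles: θk = (2k + 1)·180°/6 = 30°, 90°, 150°, 210°, 270°, 330°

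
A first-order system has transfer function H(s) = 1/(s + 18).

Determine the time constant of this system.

For H(s) = 1/(s + 1/τ), the pole is at -1/τ = -18, so τ = 1/18 = 0.0556 s.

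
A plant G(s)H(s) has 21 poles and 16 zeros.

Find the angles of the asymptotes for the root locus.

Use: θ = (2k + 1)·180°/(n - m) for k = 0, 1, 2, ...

n - m = 21 - 16 = 5. Angles: θk = (2k + 1)·180°/5 = 36°, 108°, 180°, 252°, 324°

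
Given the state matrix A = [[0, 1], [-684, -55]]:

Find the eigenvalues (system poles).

det(A - λI) = λ² - (-55)λ + 684 = (λ - (-19))(λ - (-36)). Eigenvalues: -19, -36.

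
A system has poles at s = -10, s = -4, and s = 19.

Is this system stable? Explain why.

Pole(s) at s = 19 are not in the left half-plane. System is unstable.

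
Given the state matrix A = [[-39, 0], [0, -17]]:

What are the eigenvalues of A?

For diagonal matrix, eigenvalues are diagonal entries: λ₁ = -39, λ₂ = -17.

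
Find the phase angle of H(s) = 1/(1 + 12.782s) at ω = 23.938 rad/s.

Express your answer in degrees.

Phase = -arctan(ωτ) = -arctan(23.938 × 12.782) = -89.8°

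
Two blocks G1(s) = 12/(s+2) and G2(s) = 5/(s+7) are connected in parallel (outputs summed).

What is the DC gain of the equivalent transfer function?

Parallel: G_eq = G1 + G2. DC gain = G1(0) + G2(0) = 12/2 + 5/7 = 6 + 0.7143 = 6.7143.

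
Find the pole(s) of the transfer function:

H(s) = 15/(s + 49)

Pole is where denominator = 0: s + 49 = 0, so s = -49.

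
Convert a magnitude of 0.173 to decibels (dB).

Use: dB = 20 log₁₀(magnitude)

dB = 20 log₁₀(0.173) = -15.2 dB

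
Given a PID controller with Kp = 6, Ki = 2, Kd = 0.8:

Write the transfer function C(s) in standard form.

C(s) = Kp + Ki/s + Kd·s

Substituting values: C(s) = 6 + 2/s + 0.8s = (0.8s² + 6s + 2)/s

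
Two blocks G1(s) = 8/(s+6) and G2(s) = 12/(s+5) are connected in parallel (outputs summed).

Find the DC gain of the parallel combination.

Parallel: G_eq = G1 + G2. DC gain = G1(0) + G2(0) = 8/6 + 12/5 = 1.3333 + 2.4 = 3.7333.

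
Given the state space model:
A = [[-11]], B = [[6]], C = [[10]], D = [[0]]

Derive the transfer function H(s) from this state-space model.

(sI - A)⁻¹ = 1/(s + 11). H(s) = 10 × 6/(s + 11) + 0 = 60/(s + 11).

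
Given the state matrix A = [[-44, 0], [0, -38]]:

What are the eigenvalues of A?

For diagonal matrix, eigenvalues are diagonal entries: λ₁ = -44, λ₂ = -38.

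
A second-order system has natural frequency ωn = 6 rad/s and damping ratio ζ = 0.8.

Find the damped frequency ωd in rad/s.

ωd = ωn√(1 - ζ²) = 6√(1 - 0.8²) = 3.6 rad/s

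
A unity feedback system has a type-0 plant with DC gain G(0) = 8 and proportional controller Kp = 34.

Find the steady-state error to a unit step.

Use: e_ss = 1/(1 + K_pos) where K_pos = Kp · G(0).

K_pos = Kp · G(0) = 34 × 8 = 272. e_ss = 1/(1 + 272) = 0.0037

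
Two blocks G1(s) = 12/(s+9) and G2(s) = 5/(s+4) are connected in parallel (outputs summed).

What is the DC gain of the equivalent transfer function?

Parallel: G_eq = G1 + G2. DC gain = G1(0) + G2(0) = 12/9 + 5/4 = 1.3333 + 1.25 = 2.5833.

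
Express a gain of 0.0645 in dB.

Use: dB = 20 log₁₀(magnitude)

dB = 20 log₁₀(0.0645) = -23.8 dB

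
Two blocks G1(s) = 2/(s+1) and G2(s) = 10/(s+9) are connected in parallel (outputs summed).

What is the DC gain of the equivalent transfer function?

Parallel: G_eq = G1 + G2. DC gain = G1(0) + G2(0) = 2/1 + 10/9 = 2 + 1.1111 = 3.1111.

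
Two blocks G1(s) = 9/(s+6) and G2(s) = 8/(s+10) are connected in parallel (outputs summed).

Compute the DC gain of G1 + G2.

Parallel: G_eq = G1 + G2. DC gain = G1(0) + G2(0) = 9/6 + 8/10 = 1.5 + 0.8 = 2.3.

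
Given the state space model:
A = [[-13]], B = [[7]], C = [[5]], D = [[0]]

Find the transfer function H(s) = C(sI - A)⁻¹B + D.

(sI - A)⁻¹ = 1/(s + 13). H(s) = 5 × 7/(s + 13) + 0 = 35/(s + 13).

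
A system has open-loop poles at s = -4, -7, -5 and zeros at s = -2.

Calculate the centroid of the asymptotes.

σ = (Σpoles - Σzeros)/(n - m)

σ = (Σpoles - Σzeros)/(n - m) = (-16 - (-2))/(3 - 1) = -14/2 = -7.0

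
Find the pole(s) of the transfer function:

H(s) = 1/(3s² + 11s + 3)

Discriminant = 11² - 4×3×3 = 121 - 36 = 85 > 0, so two distinct real poles. Using quadratic formula: s = (-11 ± √85)/(2×3) = (-11 ± √85)/6, with √85 ≈ 9.2195. s₁ ≈ -0.2967, s₂ ≈ -3.3699. Poles: s₁ = -0.2967, s₂ = -3.3699.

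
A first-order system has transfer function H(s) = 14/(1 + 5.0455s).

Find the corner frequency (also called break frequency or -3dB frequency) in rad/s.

Corner frequency = 1/τ = 1/5.0455 = 0.198 rad/s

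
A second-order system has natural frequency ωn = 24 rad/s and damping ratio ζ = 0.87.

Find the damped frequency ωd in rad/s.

ωd = ωn√(1 - ζ²) = 24√(1 - 0.87²) = 11.83 rad/s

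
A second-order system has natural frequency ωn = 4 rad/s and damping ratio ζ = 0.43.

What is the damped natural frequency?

ωd = ωn√(1 - ζ²) = 4√(1 - 0.43²) = 3.61 rad/s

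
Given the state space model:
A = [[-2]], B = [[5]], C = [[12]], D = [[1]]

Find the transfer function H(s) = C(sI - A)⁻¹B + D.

(sI - A)⁻¹ = 1/(s + 2). H(s) = 12×5/(s + 2) + 1 = (s + 62)/(s + 2).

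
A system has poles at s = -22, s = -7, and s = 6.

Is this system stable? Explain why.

Pole(s) at s = 6 are not in the left half-plane. System is unstable.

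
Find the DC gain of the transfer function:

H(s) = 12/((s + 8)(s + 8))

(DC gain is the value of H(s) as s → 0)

DC gain = H(0) = 12/(8 × 8) = 12/64 = 0.1875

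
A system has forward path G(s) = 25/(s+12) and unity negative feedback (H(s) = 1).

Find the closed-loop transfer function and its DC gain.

T(s) = G/(1+GH) = [25/(s+12)] / [1 + 25/(s+12)] = 25/(s+12+25) = 25/(s+37). DC gain = 25/37 = 0.6757.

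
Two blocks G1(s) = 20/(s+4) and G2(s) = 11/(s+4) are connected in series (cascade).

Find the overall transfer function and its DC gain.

Series: multiply transfer functions. G_eq = 20/(s+4) × 11/(s+4) = 220/((s+4)(s+4)). DC gain = 220/(4×4) = 13.75.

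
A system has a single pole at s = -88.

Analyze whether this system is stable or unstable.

Pole at s = -88 is in the left half-plane. Stable.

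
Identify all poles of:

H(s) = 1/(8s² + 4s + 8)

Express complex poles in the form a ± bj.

Discriminant = 4² - 4×8×8 = 16 - 256 = -240 < 0, so the poles are a complex conjugate pair s = (-4 ± j√240)/(2×8). Real part = -4/(2×8) = -4/16 = -0.25; imaginary part = ±√240/(2×8) ≈ 0.9682. Poles: s = -0.25 ± 0.9682j.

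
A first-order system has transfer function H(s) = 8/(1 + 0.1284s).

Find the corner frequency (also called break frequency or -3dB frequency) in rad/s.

Corner frequency = 1/τ = 1/0.1284 = 7.788 rad/s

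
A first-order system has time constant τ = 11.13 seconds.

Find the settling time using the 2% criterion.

For first-order system, 2% settling time ≈ 4τ = 4 × 11.13 = 44.52 s.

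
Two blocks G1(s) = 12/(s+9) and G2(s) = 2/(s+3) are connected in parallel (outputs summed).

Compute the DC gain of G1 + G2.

Parallel: G_eq = G1 + G2. DC gain = G1(0) + G2(0) = 12/9 + 2/3 = 1.3333 + 0.6667 = 2.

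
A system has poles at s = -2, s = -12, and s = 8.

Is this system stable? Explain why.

Pole(s) at s = 8 are not in the left half-plane. System is unstable.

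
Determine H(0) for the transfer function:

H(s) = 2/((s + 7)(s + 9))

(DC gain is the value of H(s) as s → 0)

DC gain = H(0) = 2/(7 × 9) = 2/63 = 0.0317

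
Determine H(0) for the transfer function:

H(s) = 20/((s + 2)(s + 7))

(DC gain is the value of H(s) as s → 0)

DC gain = H(0) = 20/(2 × 7) = 20/14 = 1.4286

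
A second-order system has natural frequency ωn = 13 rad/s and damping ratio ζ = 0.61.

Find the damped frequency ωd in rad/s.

ωd = ωn√(1 - ζ²) = 13√(1 - 0.61²) = 10.3 rad/s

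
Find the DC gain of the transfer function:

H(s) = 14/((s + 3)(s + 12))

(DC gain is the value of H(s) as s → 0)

DC gain = H(0) = 14/(3 × 12) = 14/36 = 0.3889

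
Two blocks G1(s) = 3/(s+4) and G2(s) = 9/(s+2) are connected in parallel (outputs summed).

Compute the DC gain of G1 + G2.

Parallel: G_eq = G1 + G2. DC gain = G1(0) + G2(0) = 3/4 + 9/2 = 0.75 + 4.5 = 5.25.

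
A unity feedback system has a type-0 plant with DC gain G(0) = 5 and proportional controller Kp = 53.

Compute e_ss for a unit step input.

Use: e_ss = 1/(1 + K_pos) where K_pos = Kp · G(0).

K_pos = Kp · G(0) = 53 × 5 = 265. e_ss = 1/(1 + 265) = 0.0038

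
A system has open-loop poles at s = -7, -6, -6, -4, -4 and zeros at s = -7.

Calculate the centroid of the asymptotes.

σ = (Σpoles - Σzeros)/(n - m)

σ = (Σpoles - Σzeros)/(n - m) = (-27 - (-7))/(5 - 1) = -20/4 = -5.0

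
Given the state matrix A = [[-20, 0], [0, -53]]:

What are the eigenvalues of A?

For diagonal matrix, eigenvalues are diagonal entries: λ₁ = -20, λ₂ = -53.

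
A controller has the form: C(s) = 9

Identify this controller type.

This is a Proportional (P) controller.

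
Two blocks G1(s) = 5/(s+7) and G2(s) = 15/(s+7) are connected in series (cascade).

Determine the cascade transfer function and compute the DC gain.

Series: multiply transfer functions. G_eq = 5/(s+7) × 15/(s+7) = 75/((s+7)(s+7)). DC gain = 75/(7×7) = 1.5306.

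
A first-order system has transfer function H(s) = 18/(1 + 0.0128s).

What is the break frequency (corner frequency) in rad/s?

Corner frequency = 1/τ = 1/0.0128 = 78.125 rad/s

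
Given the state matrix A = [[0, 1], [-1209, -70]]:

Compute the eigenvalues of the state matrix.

det(A - λI) = λ² - (-70)λ + 1209 = (λ - (-39))(λ - (-31)). Eigenvalues: -39, -31.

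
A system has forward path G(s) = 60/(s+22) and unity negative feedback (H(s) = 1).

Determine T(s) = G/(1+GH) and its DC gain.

T(s) = G/(1+GH) = [60/(s+22)] / [1 + 60/(s+22)] = 60/(s+22+60) = 60/(s+82). DC gain = 60/82 = 0.7317.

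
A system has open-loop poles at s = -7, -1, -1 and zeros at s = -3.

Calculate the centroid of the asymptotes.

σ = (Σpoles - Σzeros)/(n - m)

σ = (Σpoles - Σzeros)/(n - m) = (-9 - (-3))/(3 - 1) = -6/2 = -3.0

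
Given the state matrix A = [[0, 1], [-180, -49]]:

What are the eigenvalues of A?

det(A - λI) = λ² - (-49)λ + 180 = (λ - (-4))(λ - (-45)). Eigenvalues: -4, -45.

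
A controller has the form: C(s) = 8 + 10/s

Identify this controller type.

This is a Proportional-Integral (PI) controller.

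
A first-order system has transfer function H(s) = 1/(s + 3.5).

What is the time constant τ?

For H(s) = 1/(s + 1/τ), the pole is at -1/τ = -3.5, so τ = 1/3.5 = 0.2857 s.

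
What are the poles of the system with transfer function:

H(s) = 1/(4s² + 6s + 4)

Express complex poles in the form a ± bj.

Discriminant = 6² - 4×4×4 = 36 - 64 = -28 < 0, so the poles are a complex conjugate pair s = (-6 ± j√28)/(2×4). Real part = -6/(2×4) = -6/8 = -0.75; imaginary part = ±√28/(2×4) ≈ 0.6614. Poles: s = -0.75 ± 0.6614j.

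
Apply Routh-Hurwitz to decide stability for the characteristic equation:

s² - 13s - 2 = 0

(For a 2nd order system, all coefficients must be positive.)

Coefficients: 1, -13, -2. b=-13, c=-2 not positive, so system is unstable.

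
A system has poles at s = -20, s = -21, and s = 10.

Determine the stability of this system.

Pole(s) at s = 10 are not in the left half-plane. System is unstable.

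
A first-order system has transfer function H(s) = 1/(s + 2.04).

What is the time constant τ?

For H(s) = 1/(s + 1/τ), the pole is at -1/τ = -2.04, so τ = 1/2.04 = 0.4902 s.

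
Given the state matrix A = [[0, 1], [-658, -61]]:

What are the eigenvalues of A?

det(A - λI) = λ² - (-61)λ + 658 = (λ - (-14))(λ - (-47)). Eigenvalues: -14, -47.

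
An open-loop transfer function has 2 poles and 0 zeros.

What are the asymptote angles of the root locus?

n - m = 2 - 0 = 2. Angles: θk = (2k + 1)·180°/2 = 90°, 270°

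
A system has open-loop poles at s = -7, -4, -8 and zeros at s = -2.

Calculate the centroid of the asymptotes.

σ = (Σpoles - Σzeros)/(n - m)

σ = (Σpoles - Σzeros)/(n - m) = (-19 - (-2))/(3 - 1) = -17/2 = -8.5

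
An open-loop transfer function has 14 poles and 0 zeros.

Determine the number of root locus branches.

Root locus has n branches where n = number of poles = 14.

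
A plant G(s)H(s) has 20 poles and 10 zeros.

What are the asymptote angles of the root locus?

n - m = 20 - 10 = 10. Angles: θk = (2k + 1)·180°/10 = 18°, 54°, 90°, 126°, 162°, 198°, 234°, 270°, 306°, 342°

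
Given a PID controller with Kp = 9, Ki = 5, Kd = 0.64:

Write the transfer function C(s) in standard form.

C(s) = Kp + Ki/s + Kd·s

Substituting values: C(s) = 9 + 5/s + 0.64s = (0.64s² + 9s + 5)/s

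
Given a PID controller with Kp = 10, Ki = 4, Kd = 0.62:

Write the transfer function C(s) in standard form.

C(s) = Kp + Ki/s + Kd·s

Substituting values: C(s) = 10 + 4/s + 0.62s = (0.62s² + 10s + 4)/s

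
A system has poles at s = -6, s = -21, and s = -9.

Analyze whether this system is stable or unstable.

All poles are in the left half-plane. System is stable.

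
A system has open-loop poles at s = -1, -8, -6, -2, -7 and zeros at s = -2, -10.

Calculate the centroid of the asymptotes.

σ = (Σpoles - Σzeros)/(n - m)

σ = (Σpoles - Σzeros)/(n - m) = (-24 - (-12))/(5 - 2) = -12/3 = -4.0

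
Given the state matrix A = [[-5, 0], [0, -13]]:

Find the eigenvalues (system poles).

For diagonal matrix, eigenvalues are diagonal entries: λ₁ = -5, λ₂ = -13.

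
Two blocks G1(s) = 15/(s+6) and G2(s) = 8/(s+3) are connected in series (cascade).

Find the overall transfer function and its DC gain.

Series: multiply transfer functions. G_eq = 15/(s+6) × 8/(s+3) = 120/((s+6)(s+3)). DC gain = 120/(6×3) = 6.6667.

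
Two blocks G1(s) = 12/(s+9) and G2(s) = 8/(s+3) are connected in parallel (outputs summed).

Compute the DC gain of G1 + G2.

Parallel: G_eq = G1 + G2. DC gain = G1(0) + G2(0) = 12/9 + 8/3 = 1.3333 + 2.6667 = 4.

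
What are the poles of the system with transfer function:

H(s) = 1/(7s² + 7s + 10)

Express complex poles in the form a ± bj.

Discriminant = 7² - 4×7×10 = 49 - 280 = -231 < 0, so the poles are a complex conjugate pair s = (-7 ± j√231)/(2×7). Real part = -7/(2×7) = -7/14 = -0.5; imaginary part = ±√231/(2×7) ≈ 1.0856. Poles: s = -0.5 ± 1.0856j.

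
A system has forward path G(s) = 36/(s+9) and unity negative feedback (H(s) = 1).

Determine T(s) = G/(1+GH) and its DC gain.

T(s) = G/(1+GH) = [36/(s+9)] / [1 + 36/(s+9)] = 36/(s+9+36) = 36/(s+45). DC gain = 36/45 = 0.8.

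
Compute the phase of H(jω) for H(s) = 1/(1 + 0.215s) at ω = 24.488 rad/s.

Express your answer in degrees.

Phase = -arctan(ωτ) = -arctan(24.488 × 0.215) = -79.2°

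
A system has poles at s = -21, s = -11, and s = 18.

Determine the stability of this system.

Pole(s) at s = 18 are not in the left half-plane. System is unstable.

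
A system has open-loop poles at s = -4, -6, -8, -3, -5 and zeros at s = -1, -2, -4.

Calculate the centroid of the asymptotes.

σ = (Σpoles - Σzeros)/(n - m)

σ = (Σpoles - Σzeros)/(n - m) = (-26 - (-7))/(5 - 3) = -19/2 = -9.5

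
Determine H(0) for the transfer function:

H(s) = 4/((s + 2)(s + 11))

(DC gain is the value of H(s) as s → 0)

DC gain = H(0) = 4/(2 × 11) = 4/22 = 0.1818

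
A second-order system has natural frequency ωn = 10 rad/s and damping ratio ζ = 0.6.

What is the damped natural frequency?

ωd = ωn√(1 - ζ²) = 10√(1 - 0.6²) = 8.0 rad/s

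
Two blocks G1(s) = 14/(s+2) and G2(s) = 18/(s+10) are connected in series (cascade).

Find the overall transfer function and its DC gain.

Series: multiply transfer functions. G_eq = 14/(s+2) × 18/(s+10) = 252/((s+2)(s+10)). DC gain = 252/(2×10) = 12.6.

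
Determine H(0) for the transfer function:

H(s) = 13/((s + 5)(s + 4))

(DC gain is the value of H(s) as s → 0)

DC gain = H(0) = 13/(5 × 4) = 13/20 = 0.65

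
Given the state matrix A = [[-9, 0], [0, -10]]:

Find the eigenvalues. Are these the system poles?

For diagonal matrix, eigenvalues are diagonal entries: λ₁ = -9, λ₂ = -10. Eigenvalues of A = system poles.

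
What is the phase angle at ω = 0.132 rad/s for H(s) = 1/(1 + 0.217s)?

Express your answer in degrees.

Phase = -arctan(ωτ) = -arctan(0.132 × 0.217) = -1.6°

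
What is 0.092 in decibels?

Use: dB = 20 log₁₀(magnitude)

dB = 20 log₁₀(0.092) = -20.7 dB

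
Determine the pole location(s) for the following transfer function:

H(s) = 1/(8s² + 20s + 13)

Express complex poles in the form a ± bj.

Discriminant = 20² - 4×8×13 = 400 - 416 = -16 < 0, so the poles are a complex conjugate pair s = (-20 ± j√16)/(2×8). Real part = -20/(2×8) = -20/16 = -1.25; imaginary part = ±√16/(2×8) = 4/16 = 0.25. Poles: s = -1.25 ± 0.25j.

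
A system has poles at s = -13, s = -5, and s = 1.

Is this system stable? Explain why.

Pole(s) at s = 1 are not in the left half-plane. System is unstable.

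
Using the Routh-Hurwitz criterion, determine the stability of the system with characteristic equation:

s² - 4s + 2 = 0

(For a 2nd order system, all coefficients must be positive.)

Coefficients: 1, -4, 2. b=-4 not positive, so system is unstable.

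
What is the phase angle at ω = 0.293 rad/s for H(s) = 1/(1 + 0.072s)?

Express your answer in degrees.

Phase = -arctan(ωτ) = -arctan(0.293 × 0.072) = -1.2°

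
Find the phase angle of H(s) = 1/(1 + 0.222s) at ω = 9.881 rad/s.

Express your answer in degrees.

Phase = -arctan(ωτ) = -arctan(9.881 × 0.222) = -65.5°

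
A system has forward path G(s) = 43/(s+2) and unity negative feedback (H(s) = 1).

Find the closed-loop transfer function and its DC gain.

T(s) = G/(1+GH) = [43/(s+2)] / [1 + 43/(s+2)] = 43/(s+2+43) = 43/(s+45). DC gain = 43/45 = 0.9556.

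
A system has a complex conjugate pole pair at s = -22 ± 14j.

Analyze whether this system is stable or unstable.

Real part of poles is -22 (< 0, left half-plane). Stable.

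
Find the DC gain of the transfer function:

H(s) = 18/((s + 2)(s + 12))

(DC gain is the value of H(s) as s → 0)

DC gain = H(0) = 18/(2 × 12) = 18/24 = 0.75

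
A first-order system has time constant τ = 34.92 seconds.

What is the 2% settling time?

For first-order system, 2% settling time ≈ 4τ = 4 × 34.92 = 139.68 s.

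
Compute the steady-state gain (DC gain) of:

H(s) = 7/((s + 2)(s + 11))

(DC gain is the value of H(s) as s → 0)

DC gain = H(0) = 7/(2 × 11) = 7/22 = 0.3182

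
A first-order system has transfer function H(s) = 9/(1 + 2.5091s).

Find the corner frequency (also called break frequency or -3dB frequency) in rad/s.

Corner frequency = 1/τ = 1/2.5091 = 0.399 rad/s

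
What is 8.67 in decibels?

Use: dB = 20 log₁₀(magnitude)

dB = 20 log₁₀(8.67) = 18.8 dB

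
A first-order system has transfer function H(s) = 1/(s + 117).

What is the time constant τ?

For H(s) = 1/(s + 1/τ), the pole is at -1/τ = -117, so τ = 1/117 = 0.0085 s.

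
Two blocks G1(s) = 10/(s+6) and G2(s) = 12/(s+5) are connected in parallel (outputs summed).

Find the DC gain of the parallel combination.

Parallel: G_eq = G1 + G2. DC gain = G1(0) + G2(0) = 10/6 + 12/5 = 1.6667 + 2.4 = 4.0667.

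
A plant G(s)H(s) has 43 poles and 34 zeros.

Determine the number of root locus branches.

Root locus has n branches where n = number of poles = 43.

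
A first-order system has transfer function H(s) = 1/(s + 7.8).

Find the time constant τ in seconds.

For H(s) = 1/(s + 1/τ), the pole is at -1/τ = -7.8, so τ = 1/7.8 = 0.1282 s.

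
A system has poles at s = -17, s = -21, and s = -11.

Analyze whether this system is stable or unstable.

All poles are in the left half-plane. System is stable.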